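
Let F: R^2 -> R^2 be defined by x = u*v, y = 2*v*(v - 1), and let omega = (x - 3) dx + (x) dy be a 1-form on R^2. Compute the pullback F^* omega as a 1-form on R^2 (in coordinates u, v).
F^* omega = (v*(u*v - 3)) du + (u*(u*v + 4*v^2 - 2*v - 3)) dv

Using F^*(f dg) = (f ∘ F) d(g ∘ F), substitute each coordinate x_i by F_i(u, v) in f_i, and replace dx_i by d F_i = (∂F_i/∂u) du + (∂F_i/∂v) dv.
  For the x component: f_1(F) = u*v - 3; d F_1 = (v) du + (u) dv
  For the y component: f_2(F) = u*v; d F_2 = (0) du + (4*v - 2) dv
Combining and collecting du, dv coefficients:
  coeff of du: v*(u*v - 3)
  coeff of dv: u*(u*v + 4*v^2 - 2*v - 3)
F^* omega = (v*(u*v - 3)) du + (u*(u*v + 4*v^2 - 2*v - 3)) dv.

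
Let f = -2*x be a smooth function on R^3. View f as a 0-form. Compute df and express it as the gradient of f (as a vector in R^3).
df = (-2) dx + (0) dy + (0) dz; grad f = (-2, 0, 0)

For a 0-form f, d f = (∂f/∂x) dx + (∂f/∂y) dy + (∂f/∂z) dz. The components of the vector representation are exactly the entries of grad f in Cartesian coordinates:
  ∂f/∂x = -2
  ∂f/∂y = 0
  ∂f/∂z = 0.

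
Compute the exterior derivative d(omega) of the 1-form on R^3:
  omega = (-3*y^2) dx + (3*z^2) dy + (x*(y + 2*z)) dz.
d(omega) = (6*y) dx ∧ dy + (y + 2*z) dx ∧ dz + (x - 6*z) dy ∧ dz

For a 1-form omega = sum_i f_i dx_i, the exterior derivative is
  d(omega) = sum_{i < j} (∂f_j/∂x_i - ∂f_i/∂x_j) dx_i ∧ dx_j.
  coefficient of dx ∧ dy: ∂f_2/∂x - ∂f_1/∂y = ∂(3*z^2)/∂x - ∂(-3*y^2)/∂y = 6*y
  coefficient of dx ∧ dz: ∂f_3/∂x - ∂f_1/∂z = ∂(x*(y + 2*z))/∂x - ∂(-3*y^2)/∂z = y + 2*z
  coefficient of dy ∧ dz: ∂f_3/∂y - ∂f_2/∂z = ∂(x*(y + 2*z))/∂y - ∂(3*z^2)/∂z = x - 6*z
Assembling: d(omega) = (6*y) dx ∧ dy + (y + 2*z) dx ∧ dz + (x - 6*z) dy ∧ dz.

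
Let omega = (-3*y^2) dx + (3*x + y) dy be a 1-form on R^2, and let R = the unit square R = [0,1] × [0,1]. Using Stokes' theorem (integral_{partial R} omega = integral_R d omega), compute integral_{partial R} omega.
integral_(partial R) omega = 6

Stokes: integral_partial_R omega = integral_R d omega with d omega = (∂Q/∂x - ∂P/∂y) dx ∧ dy.
  ∂Q/∂x = 3
  ∂P/∂y = -6*y
  integrand = ∂Q/∂x - ∂P/∂y = 6*y + 3.
Integrating over R: integral_0^1 integral_0^1 (6*y + 3) dx dy = 6.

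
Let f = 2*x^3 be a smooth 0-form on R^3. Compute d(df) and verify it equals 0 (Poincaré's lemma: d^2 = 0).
d(df) = 0

Step 1: df = sum_i (∂f/∂x_i) dx_i = (6*x^2) dx + (0) dy + (0) dz.
Step 2: Apply d again. Using the 1-form formula, the coefficient of dx ∧ dy in d(df) is ∂^2 f/∂x ∂y - ∂^2 f/∂y ∂x = (0) - (0) = 0 (equality of mixed partials for smooth f).
Similarly for dx ∧ dz and dy ∧ dz — all coefficients vanish. So d(df) = 0.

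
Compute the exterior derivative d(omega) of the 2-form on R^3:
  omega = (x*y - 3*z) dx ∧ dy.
d(omega) = (-3) dx ∧ dy ∧ dz

For a 2-form omega = sum_{i<j} g_{ij} dx_i ∧ dx_j, the exterior derivative is
  d(omega) = sum_{i<j} d(g_{ij}) ∧ dx_i ∧ dx_j = sum_{i<j, k} (∂g_{ij}/∂x_k) dx_k ∧ dx_i ∧ dx_j.
Expand each term, using dx_k ∧ dx_i ∧ dx_j = sgn(permutation) dx_{(a)} ∧ dx_{(b)} ∧ dx_{(c)} with (a < b < c) sorted:
  d(x*y - 3*z) includes (∂/∂z)(x*y - 3*z) dz = (-3) dz, which multiplied by dx ∧ dy gives (-3) dx ∧ dy ∧ dz
Collecting like 3-forms: d(omega) = (-3) dx ∧ dy ∧ dz.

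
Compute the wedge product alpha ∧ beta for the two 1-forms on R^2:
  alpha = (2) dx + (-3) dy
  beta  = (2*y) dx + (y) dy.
alpha ∧ beta = (8*y) dx ∧ dy

Distribute the wedge, using dx_i ∧ dx_j = -dx_j ∧ dx_i and dx_i ∧ dx_i = 0. For each pair (i, j) with i < j, the coefficient of dx_i ∧ dx_j in alpha ∧ beta is (alpha_i * beta_j - alpha_j * beta_i). Collecting: alpha ∧ beta = (8*y) dx ∧ dy.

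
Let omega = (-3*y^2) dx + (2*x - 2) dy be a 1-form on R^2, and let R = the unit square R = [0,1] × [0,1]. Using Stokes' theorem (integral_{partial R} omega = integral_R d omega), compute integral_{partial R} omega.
integral_(partial R) omega = 5

Stokes: integral_partial_R omega = integral_R d omega with d omega = (∂Q/∂x - ∂P/∂y) dx ∧ dy.
  ∂Q/∂x = 2
  ∂P/∂y = -6*y
  integrand = ∂Q/∂x - ∂P/∂y = 6*y + 2.
Integrating over R: integral_0^1 integral_0^1 (6*y + 2) dx dy = 5.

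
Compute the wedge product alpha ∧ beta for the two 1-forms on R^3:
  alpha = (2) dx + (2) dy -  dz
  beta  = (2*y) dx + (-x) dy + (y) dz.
alpha ∧ beta = (-2*x - 4*y) dx ∧ dy + (4*y) dx ∧ dz + (-x + 2*y) dy ∧ dz

Distribute the wedge, using dx_i ∧ dx_j = -dx_j ∧ dx_i and dx_i ∧ dx_i = 0. For each pair (i, j) with i < j, the coefficient of dx_i ∧ dx_j in alpha ∧ beta is (alpha_i * beta_j - alpha_j * beta_i). Collecting: alpha ∧ beta = (-2*x - 4*y) dx ∧ dy + (4*y) dx ∧ dz + (-x + 2*y) dy ∧ dz.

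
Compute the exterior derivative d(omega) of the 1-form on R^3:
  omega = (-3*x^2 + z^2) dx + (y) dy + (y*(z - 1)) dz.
d(omega) = (-2*z) dx ∧ dz + (z - 1) dy ∧ dz

For a 1-form omega = sum_i f_i dx_i, the exterior derivative is
  d(omega) = sum_{i < j} (∂f_j/∂x_i - ∂f_i/∂x_j) dx_i ∧ dx_j.
  coefficient of dx ∧ dz: ∂f_3/∂x - ∂f_1/∂z = ∂(y*(z - 1))/∂x - ∂(-3*x^2 + z^2)/∂z = -2*z
  coefficient of dy ∧ dz: ∂f_3/∂y - ∂f_2/∂z = ∂(y*(z - 1))/∂y - ∂(y)/∂z = z - 1
Assembling: d(omega) = (-2*z) dx ∧ dz + (z - 1) dy ∧ dz.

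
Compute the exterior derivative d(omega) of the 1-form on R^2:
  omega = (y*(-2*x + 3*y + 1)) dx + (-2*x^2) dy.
d(omega) = (-2*x - 6*y - 1) dx ∧ dy

For a 1-form omega = sum_i f_i dx_i, the exterior derivative is
  d(omega) = sum_{i < j} (∂f_j/∂x_i - ∂f_i/∂x_j) dx_i ∧ dx_j.
  coefficient of dx ∧ dy: ∂f_2/∂x - ∂f_1/∂y = ∂(-2*x^2)/∂x - ∂(y*(-2*x + 3*y + 1))/∂y = -2*x - 6*y - 1
Assembling: d(omega) = (-2*x - 6*y - 1) dx ∧ dy.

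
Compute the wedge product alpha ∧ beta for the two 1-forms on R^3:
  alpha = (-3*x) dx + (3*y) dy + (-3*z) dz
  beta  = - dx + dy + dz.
alpha ∧ beta = (-3*x + 3*y) dx ∧ dy + (-3*x - 3*z) dx ∧ dz + (3*y + 3*z) dy ∧ dz

Distribute the wedge, using dx_i ∧ dx_j = -dx_j ∧ dx_i and dx_i ∧ dx_i = 0. For each pair (i, j) with i < j, the coefficient of dx_i ∧ dx_j in alpha ∧ beta is (alpha_i * beta_j - alpha_j * beta_i). Collecting: alpha ∧ beta = (-3*x + 3*y) dx ∧ dy + (-3*x - 3*z) dx ∧ dz + (3*y + 3*z) dy ∧ dz.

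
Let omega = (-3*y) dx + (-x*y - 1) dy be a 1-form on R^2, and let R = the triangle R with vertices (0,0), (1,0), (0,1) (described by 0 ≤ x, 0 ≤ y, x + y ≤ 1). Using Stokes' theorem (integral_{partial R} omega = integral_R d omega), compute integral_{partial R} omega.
integral_(partial R) omega = 4/3

Stokes: integral_partial_R omega = integral_R d omega with d omega = (∂Q/∂x - ∂P/∂y) dx ∧ dy.
  ∂Q/∂x = -y
  ∂P/∂y = -3
  integrand = ∂Q/∂x - ∂P/∂y = 3 - y.
Integrating over R: integral_0^1 integral_0^{1-x} (3 - y) dy dx = 4/3.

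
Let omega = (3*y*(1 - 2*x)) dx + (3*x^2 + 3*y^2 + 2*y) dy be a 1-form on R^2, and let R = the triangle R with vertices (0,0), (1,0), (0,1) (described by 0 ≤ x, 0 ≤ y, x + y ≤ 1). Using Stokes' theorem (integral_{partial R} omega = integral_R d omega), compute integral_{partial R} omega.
integral_(partial R) omega = 1/2

Stokes: integral_partial_R omega = integral_R d omega with d omega = (∂Q/∂x - ∂P/∂y) dx ∧ dy.
  ∂Q/∂x = 6*x
  ∂P/∂y = 3 - 6*x
  integrand = ∂Q/∂x - ∂P/∂y = 12*x - 3.
Integrating over R: integral_0^1 integral_0^{1-x} (12*x - 3) dy dx = 1/2.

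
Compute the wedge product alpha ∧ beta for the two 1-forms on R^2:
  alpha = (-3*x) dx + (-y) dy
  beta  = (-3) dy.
alpha ∧ beta = (9*x) dx ∧ dy

Distribute the wedge, using dx_i ∧ dx_j = -dx_j ∧ dx_i and dx_i ∧ dx_i = 0. For each pair (i, j) with i < j, the coefficient of dx_i ∧ dx_j in alpha ∧ beta is (alpha_i * beta_j - alpha_j * beta_i). Collecting: alpha ∧ beta = (9*x) dx ∧ dy.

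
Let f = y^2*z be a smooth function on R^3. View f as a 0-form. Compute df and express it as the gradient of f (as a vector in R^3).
df = (0) dx + (2*y*z) dy + (y^2) dz; grad f = (0, 2*y*z, y^2)

For a 0-form f, d f = (∂f/∂x) dx + (∂f/∂y) dy + (∂f/∂z) dz. The components of the vector representation are exactly the entries of grad f in Cartesian coordinates:
  ∂f/∂x = 0
  ∂f/∂y = 2*y*z
  ∂f/∂z = y^2.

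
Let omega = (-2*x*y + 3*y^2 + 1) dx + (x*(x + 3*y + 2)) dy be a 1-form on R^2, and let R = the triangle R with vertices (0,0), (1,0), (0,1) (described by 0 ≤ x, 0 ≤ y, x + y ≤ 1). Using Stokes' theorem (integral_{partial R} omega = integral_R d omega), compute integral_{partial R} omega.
integral_(partial R) omega = 7/6

Stokes: integral_partial_R omega = integral_R d omega with d omega = (∂Q/∂x - ∂P/∂y) dx ∧ dy.
  ∂Q/∂x = 2*x + 3*y + 2
  ∂P/∂y = -2*x + 6*y
  integrand = ∂Q/∂x - ∂P/∂y = 4*x - 3*y + 2.
Integrating over R: integral_0^1 integral_0^{1-x} (4*x - 3*y + 2) dy dx = 7/6.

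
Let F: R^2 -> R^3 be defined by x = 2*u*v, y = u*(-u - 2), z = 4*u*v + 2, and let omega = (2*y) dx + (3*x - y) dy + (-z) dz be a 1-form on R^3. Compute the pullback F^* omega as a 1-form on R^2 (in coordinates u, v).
F^* omega = (-2*u^3 - 16*u^2*v - 6*u^2 - 16*u*v^2 - 20*u*v - 4*u - 8*v) du + (4*u*(-u^2 - 4*u*v - 2*u - 2)) dv

Using F^*(f dg) = (f ∘ F) d(g ∘ F), substitute each coordinate x_i by F_i(u, v) in f_i, and replace dx_i by d F_i = (∂F_i/∂u) du + (∂F_i/∂v) dv.
  For the x component: f_1(F) = 2*u*(-u - 2); d F_1 = (2*v) du + (2*u) dv
  For the y component: f_2(F) = u*(u + 6*v + 2); d F_2 = (-2*u - 2) du + (0) dv
  For the z component: f_3(F) = -4*u*v - 2; d F_3 = (4*v) du + (4*u) dv
Combining and collecting du, dv coefficients:
  coeff of du: -2*u^3 - 16*u^2*v - 6*u^2 - 16*u*v^2 - 20*u*v - 4*u - 8*v
  coeff of dv: 4*u*(-u^2 - 4*u*v - 2*u - 2)
F^* omega = (-2*u^3 - 16*u^2*v - 6*u^2 - 16*u*v^2 - 20*u*v - 4*u - 8*v) du + (4*u*(-u^2 - 4*u*v - 2*u - 2)) dv.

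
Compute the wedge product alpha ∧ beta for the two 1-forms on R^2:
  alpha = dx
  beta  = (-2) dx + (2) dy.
alpha ∧ beta = (2) dx ∧ dy

Distribute the wedge, using dx_i ∧ dx_j = -dx_j ∧ dx_i and dx_i ∧ dx_i = 0. For each pair (i, j) with i < j, the coefficient of dx_i ∧ dx_j in alpha ∧ beta is (alpha_i * beta_j - alpha_j * beta_i). Collecting: alpha ∧ beta = (2) dx ∧ dy.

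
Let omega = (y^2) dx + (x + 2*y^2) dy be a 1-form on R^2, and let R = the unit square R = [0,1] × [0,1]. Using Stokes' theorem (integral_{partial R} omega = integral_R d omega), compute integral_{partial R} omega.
integral_(partial R) omega = 0

Stokes: integral_partial_R omega = integral_R d omega with d omega = (∂Q/∂x - ∂P/∂y) dx ∧ dy.
  ∂Q/∂x = 1
  ∂P/∂y = 2*y
  integrand = ∂Q/∂x - ∂P/∂y = 1 - 2*y.
Integrating over R: integral_0^1 integral_0^1 (1 - 2*y) dx dy = 0.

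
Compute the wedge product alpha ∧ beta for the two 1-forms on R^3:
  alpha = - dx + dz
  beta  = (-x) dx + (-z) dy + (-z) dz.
alpha ∧ beta = (z) dx ∧ dy + (x + z) dx ∧ dz + (z) dy ∧ dz

Distribute the wedge, using dx_i ∧ dx_j = -dx_j ∧ dx_i and dx_i ∧ dx_i = 0. For each pair (i, j) with i < j, the coefficient of dx_i ∧ dx_j in alpha ∧ beta is (alpha_i * beta_j - alpha_j * beta_i). Collecting: alpha ∧ beta = (z) dx ∧ dy + (x + z) dx ∧ dz + (z) dy ∧ dz.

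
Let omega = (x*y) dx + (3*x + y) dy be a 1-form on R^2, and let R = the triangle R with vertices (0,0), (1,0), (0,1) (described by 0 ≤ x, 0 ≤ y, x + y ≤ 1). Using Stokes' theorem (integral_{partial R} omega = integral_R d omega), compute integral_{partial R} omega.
integral_(partial R) omega = 4/3

Stokes: integral_partial_R omega = integral_R d omega with d omega = (∂Q/∂x - ∂P/∂y) dx ∧ dy.
  ∂Q/∂x = 3
  ∂P/∂y = x
  integrand = ∂Q/∂x - ∂P/∂y = 3 - x.
Integrating over R: integral_0^1 integral_0^{1-x} (3 - x) dy dx = 4/3.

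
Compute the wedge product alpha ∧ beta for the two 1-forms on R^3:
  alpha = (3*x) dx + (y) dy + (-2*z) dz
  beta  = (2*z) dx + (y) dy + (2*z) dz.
alpha ∧ beta = (y*(3*x - 2*z)) dx ∧ dy + (2*z*(3*x + 2*z)) dx ∧ dz + (4*y*z) dy ∧ dz

Distribute the wedge, using dx_i ∧ dx_j = -dx_j ∧ dx_i and dx_i ∧ dx_i = 0. For each pair (i, j) with i < j, the coefficient of dx_i ∧ dx_j in alpha ∧ beta is (alpha_i * beta_j - alpha_j * beta_i). Collecting: alpha ∧ beta = (y*(3*x - 2*z)) dx ∧ dy + (2*z*(3*x + 2*z)) dx ∧ dz + (4*y*z) dy ∧ dz.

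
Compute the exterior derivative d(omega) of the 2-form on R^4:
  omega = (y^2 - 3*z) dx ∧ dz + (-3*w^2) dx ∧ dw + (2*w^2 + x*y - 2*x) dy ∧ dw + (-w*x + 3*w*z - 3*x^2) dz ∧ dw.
d(omega) = (-2*y) dx ∧ dy ∧ dz + (y - 2) dx ∧ dy ∧ dw + (-w - 6*x) dx ∧ dz ∧ dw

For a 2-form omega = sum_{i<j} g_{ij} dx_i ∧ dx_j, the exterior derivative is
  d(omega) = sum_{i<j} d(g_{ij}) ∧ dx_i ∧ dx_j = sum_{i<j, k} (∂g_{ij}/∂x_k) dx_k ∧ dx_i ∧ dx_j.
Expand each term, using dx_k ∧ dx_i ∧ dx_j = sgn(permutation) dx_{(a)} ∧ dx_{(b)} ∧ dx_{(c)} with (a < b < c) sorted:
  d(y^2 - 3*z) includes (∂/∂y)(y^2 - 3*z) dy = (2*y) dy, which multiplied by dx ∧ dz gives (-2*y) dx ∧ dy ∧ dz
  d(2*w^2 + x*y - 2*x) includes (∂/∂x)(2*w^2 + x*y - 2*x) dx = (y - 2) dx, which multiplied by dy ∧ dw gives (y - 2) dx ∧ dy ∧ dw
  d(-w*x + 3*w*z - 3*x^2) includes (∂/∂x)(-w*x + 3*w*z - 3*x^2) dx = (-w - 6*x) dx, which multiplied by dz ∧ dw gives (-w - 6*x) dx ∧ dz ∧ dw
Collecting like 3-forms: d(omega) = (-2*y) dx ∧ dy ∧ dz + (y - 2) dx ∧ dy ∧ dw + (-w - 6*x) dx ∧ dz ∧ dw.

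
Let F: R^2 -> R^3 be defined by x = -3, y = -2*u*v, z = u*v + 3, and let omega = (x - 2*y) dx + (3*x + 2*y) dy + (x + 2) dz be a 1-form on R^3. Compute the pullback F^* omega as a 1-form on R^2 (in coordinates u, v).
F^* omega = (v*(8*u*v + 17)) du + (u*(8*u*v + 17)) dv

Using F^*(f dg) = (f ∘ F) d(g ∘ F), substitute each coordinate x_i by F_i(u, v) in f_i, and replace dx_i by d F_i = (∂F_i/∂u) du + (∂F_i/∂v) dv.
  For the x component: f_1(F) = 4*u*v - 3; d F_1 = (0) du + (0) dv
  For the y component: f_2(F) = -4*u*v - 9; d F_2 = (-2*v) du + (-2*u) dv
  For the z component: f_3(F) = -1; d F_3 = (v) du + (u) dv
Combining and collecting du, dv coefficients:
  coeff of du: v*(8*u*v + 17)
  coeff of dv: u*(8*u*v + 17)
F^* omega = (v*(8*u*v + 17)) du + (u*(8*u*v + 17)) dv.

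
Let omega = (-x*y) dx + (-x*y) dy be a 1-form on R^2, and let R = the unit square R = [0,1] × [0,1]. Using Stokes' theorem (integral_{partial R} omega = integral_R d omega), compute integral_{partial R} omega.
integral_(partial R) omega = 0

Stokes: integral_partial_R omega = integral_R d omega with d omega = (∂Q/∂x - ∂P/∂y) dx ∧ dy.
  ∂Q/∂x = -y
  ∂P/∂y = -x
  integrand = ∂Q/∂x - ∂P/∂y = x - y.
Integrating over R: integral_0^1 integral_0^1 (x - y) dx dy = 0.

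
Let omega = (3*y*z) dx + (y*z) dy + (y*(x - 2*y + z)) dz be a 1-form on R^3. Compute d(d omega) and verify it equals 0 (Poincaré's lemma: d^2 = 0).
d(d omega) = 0

Step 1: d omega = sum_{i<j} (∂f_j/∂x_i - ∂f_i/∂x_j) dx_i ∧ dx_j:
  coeff of dx ∧ dy: -3*z
  coeff of dx ∧ dz: -2*y
  coeff of dy ∧ dz: x - 5*y + z
Step 2: Apply d again to each 2-form coefficient. The only possible 3-form in R^3 is dx ∧ dy ∧ dz, with coefficient
  ∂(coeff of dy∧dz)/∂x - ∂(coeff of dx∧dz)/∂y + ∂(coeff of dx∧dy)/∂z
  = ∂/∂x (x - 5*y + z) - ∂/∂y (-2*y) + ∂/∂z (-3*z).
Each of these terms simplifies to sums of mixed partials that cancel in pairs. The result is 0 (by equality of mixed partials for smooth functions — Schwarz / Clairaut).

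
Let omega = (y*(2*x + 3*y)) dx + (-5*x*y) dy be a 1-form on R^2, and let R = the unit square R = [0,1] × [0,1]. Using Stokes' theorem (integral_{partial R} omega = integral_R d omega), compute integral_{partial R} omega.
integral_(partial R) omega = -13/2

Stokes: integral_partial_R omega = integral_R d omega with d omega = (∂Q/∂x - ∂P/∂y) dx ∧ dy.
  ∂Q/∂x = -5*y
  ∂P/∂y = 2*x + 6*y
  integrand = ∂Q/∂x - ∂P/∂y = -2*x - 11*y.
Integrating over R: integral_0^1 integral_0^1 (-2*x - 11*y) dx dy = -13/2.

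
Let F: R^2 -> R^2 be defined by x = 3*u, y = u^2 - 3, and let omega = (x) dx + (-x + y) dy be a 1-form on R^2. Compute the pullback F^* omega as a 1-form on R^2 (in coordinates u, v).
F^* omega = (u*(2*u^2 - 6*u + 3)) du

Using F^*(f dg) = (f ∘ F) d(g ∘ F), substitute each coordinate x_i by F_i(u, v) in f_i, and replace dx_i by d F_i = (∂F_i/∂u) du + (∂F_i/∂v) dv.
  For the x component: f_1(F) = 3*u; d F_1 = (3) du + (0) dv
  For the y component: f_2(F) = u^2 - 3*u - 3; d F_2 = (2*u) du + (0) dv
Combining and collecting du, dv coefficients:
  coeff of du: u*(2*u^2 - 6*u + 3)
  coeff of dv: 0
F^* omega = (u*(2*u^2 - 6*u + 3)) du.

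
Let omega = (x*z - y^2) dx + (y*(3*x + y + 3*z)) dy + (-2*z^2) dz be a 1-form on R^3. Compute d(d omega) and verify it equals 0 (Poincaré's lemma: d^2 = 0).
d(d omega) = 0

Step 1: d omega = sum_{i<j} (∂f_j/∂x_i - ∂f_i/∂x_j) dx_i ∧ dx_j:
  coeff of dx ∧ dy: 5*y
  coeff of dx ∧ dz: -x
  coeff of dy ∧ dz: -3*y
Step 2: Apply d again to each 2-form coefficient. The only possible 3-form in R^3 is dx ∧ dy ∧ dz, with coefficient
  ∂(coeff of dy∧dz)/∂x - ∂(coeff of dx∧dz)/∂y + ∂(coeff of dx∧dy)/∂z
  = ∂/∂x (-3*y) - ∂/∂y (-x) + ∂/∂z (5*y).
Each of these terms simplifies to sums of mixed partials that cancel in pairs. The result is 0 (by equality of mixed partials for smooth functions — Schwarz / Clairaut).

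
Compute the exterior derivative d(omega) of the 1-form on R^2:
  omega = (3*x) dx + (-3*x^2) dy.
d(omega) = (-6*x) dx ∧ dy

For a 1-form omega = sum_i f_i dx_i, the exterior derivative is
  d(omega) = sum_{i < j} (∂f_j/∂x_i - ∂f_i/∂x_j) dx_i ∧ dx_j.
  coefficient of dx ∧ dy: ∂f_2/∂x - ∂f_1/∂y = ∂(-3*x^2)/∂x - ∂(3*x)/∂y = -6*x
Assembling: d(omega) = (-6*x) dx ∧ dy.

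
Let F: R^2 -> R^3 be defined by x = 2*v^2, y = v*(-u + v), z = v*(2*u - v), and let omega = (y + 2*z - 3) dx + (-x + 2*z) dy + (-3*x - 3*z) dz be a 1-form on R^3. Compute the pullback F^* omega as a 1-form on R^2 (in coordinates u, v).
F^* omega = (2*v^2*(-8*u - v)) du + (2*v*(-8*u^2 + 15*u*v - 3*v^2 - 6)) dv

Using F^*(f dg) = (f ∘ F) d(g ∘ F), substitute each coordinate x_i by F_i(u, v) in f_i, and replace dx_i by d F_i = (∂F_i/∂u) du + (∂F_i/∂v) dv.
  For the x component: f_1(F) = 3*u*v - v^2 - 3; d F_1 = (0) du + (4*v) dv
  For the y component: f_2(F) = 4*v*(u - v); d F_2 = (-v) du + (-u + 2*v) dv
  For the z component: f_3(F) = 3*v*(-2*u - v); d F_3 = (2*v) du + (2*u - 2*v) dv
Combining and collecting du, dv coefficients:
  coeff of du: 2*v^2*(-8*u - v)
  coeff of dv: 2*v*(-8*u^2 + 15*u*v - 3*v^2 - 6)
F^* omega = (2*v^2*(-8*u - v)) du + (2*v*(-8*u^2 + 15*u*v - 3*v^2 - 6)) dv.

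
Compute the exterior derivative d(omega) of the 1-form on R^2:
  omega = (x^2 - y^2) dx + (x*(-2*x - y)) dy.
d(omega) = (-4*x + y) dx ∧ dy

For a 1-form omega = sum_i f_i dx_i, the exterior derivative is
  d(omega) = sum_{i < j} (∂f_j/∂x_i - ∂f_i/∂x_j) dx_i ∧ dx_j.
  coefficient of dx ∧ dy: ∂f_2/∂x - ∂f_1/∂y = ∂(x*(-2*x - y))/∂x - ∂(x^2 - y^2)/∂y = -4*x + y
Assembling: d(omega) = (-4*x + y) dx ∧ dy.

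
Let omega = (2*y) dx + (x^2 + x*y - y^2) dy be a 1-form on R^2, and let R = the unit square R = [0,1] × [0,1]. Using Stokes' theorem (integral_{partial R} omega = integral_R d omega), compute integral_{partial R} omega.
integral_(partial R) omega = -1/2

Stokes: integral_partial_R omega = integral_R d omega with d omega = (∂Q/∂x - ∂P/∂y) dx ∧ dy.
  ∂Q/∂x = 2*x + y
  ∂P/∂y = 2
  integrand = ∂Q/∂x - ∂P/∂y = 2*x + y - 2.
Integrating over R: integral_0^1 integral_0^1 (2*x + y - 2) dx dy = -1/2.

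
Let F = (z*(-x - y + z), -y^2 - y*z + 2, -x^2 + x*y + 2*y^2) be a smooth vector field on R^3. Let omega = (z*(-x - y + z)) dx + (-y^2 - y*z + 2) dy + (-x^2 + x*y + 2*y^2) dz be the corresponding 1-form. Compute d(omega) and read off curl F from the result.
d(omega) = (x + 5*y) dy ∧ dz + (x - 2*y + 2*z) dz ∧ dx + (z) dx ∧ dy; curl F = (x + 5*y, x - 2*y + 2*z, z)

d omega = sum_{i<j} (∂f_j/∂x_i - ∂f_i/∂x_j) dx_i ∧ dx_j. Under the identification (dy ∧ dz, dz ∧ dx, dx ∧ dy) ↔ (e_x, e_y, e_z), the coefficients are exactly the components of curl F. Compute:
  ∂R/∂y - ∂Q/∂z = (x + 4*y) - (-y) = x + 5*y
  ∂P/∂z - ∂R/∂x = (-x - y + 2*z) - (-2*x + y) = x - 2*y + 2*z
  ∂Q/∂x - ∂P/∂y = (0) - (-z) = z.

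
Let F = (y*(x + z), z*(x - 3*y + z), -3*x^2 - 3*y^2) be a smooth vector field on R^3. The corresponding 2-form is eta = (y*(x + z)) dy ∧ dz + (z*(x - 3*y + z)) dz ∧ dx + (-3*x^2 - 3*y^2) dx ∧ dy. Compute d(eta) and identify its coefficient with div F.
d(eta) = (y - 3*z) dx ∧ dy ∧ dz; div F = y - 3*z

For a 2-form in R^3 of the form above, applying d gives a 3-form with coefficient ∂P/∂x + ∂Q/∂y + ∂R/∂z:
  ∂P/∂x = y
  ∂Q/∂y = -3*z
  ∂R/∂z = 0
Sum = y - 3*z, which is exactly div F.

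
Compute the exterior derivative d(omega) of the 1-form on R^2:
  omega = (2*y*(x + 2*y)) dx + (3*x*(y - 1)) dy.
d(omega) = (-2*x - 5*y - 3) dx ∧ dy

For a 1-form omega = sum_i f_i dx_i, the exterior derivative is
  d(omega) = sum_{i < j} (∂f_j/∂x_i - ∂f_i/∂x_j) dx_i ∧ dx_j.
  coefficient of dx ∧ dy: ∂f_2/∂x - ∂f_1/∂y = ∂(3*x*(y - 1))/∂x - ∂(2*y*(x + 2*y))/∂y = -2*x - 5*y - 3
Assembling: d(omega) = (-2*x - 5*y - 3) dx ∧ dy.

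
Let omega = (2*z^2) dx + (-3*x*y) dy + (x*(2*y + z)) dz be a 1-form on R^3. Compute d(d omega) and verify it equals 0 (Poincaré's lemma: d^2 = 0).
d(d omega) = 0

Step 1: d omega = sum_{i<j} (∂f_j/∂x_i - ∂f_i/∂x_j) dx_i ∧ dx_j:
  coeff of dx ∧ dy: -3*y
  coeff of dx ∧ dz: 2*y - 3*z
  coeff of dy ∧ dz: 2*x
Step 2: Apply d again to each 2-form coefficient. The only possible 3-form in R^3 is dx ∧ dy ∧ dz, with coefficient
  ∂(coeff of dy∧dz)/∂x - ∂(coeff of dx∧dz)/∂y + ∂(coeff of dx∧dy)/∂z
  = ∂/∂x (2*x) - ∂/∂y (2*y - 3*z) + ∂/∂z (-3*y).
Each of these terms simplifies to sums of mixed partials that cancel in pairs. The result is 0 (by equality of mixed partials for smooth functions — Schwarz / Clairaut).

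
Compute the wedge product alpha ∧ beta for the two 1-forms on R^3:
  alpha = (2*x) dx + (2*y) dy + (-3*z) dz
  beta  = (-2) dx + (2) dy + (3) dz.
alpha ∧ beta = (4*x + 4*y) dx ∧ dy + (6*x - 6*z) dx ∧ dz + (6*y + 6*z) dy ∧ dz

Distribute the wedge, using dx_i ∧ dx_j = -dx_j ∧ dx_i and dx_i ∧ dx_i = 0. For each pair (i, j) with i < j, the coefficient of dx_i ∧ dx_j in alpha ∧ beta is (alpha_i * beta_j - alpha_j * beta_i). Collecting: alpha ∧ beta = (4*x + 4*y) dx ∧ dy + (6*x - 6*z) dx ∧ dz + (6*y + 6*z) dy ∧ dz.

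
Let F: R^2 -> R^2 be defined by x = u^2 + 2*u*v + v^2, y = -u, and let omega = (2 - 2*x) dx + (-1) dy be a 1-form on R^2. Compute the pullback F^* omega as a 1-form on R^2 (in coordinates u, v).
F^* omega = (-4*u^3 - 12*u^2*v - 12*u*v^2 + 4*u - 4*v^3 + 4*v + 1) du + (-4*u^3 - 12*u^2*v - 12*u*v^2 + 4*u - 4*v^3 + 4*v) dv

Using F^*(f dg) = (f ∘ F) d(g ∘ F), substitute each coordinate x_i by F_i(u, v) in f_i, and replace dx_i by d F_i = (∂F_i/∂u) du + (∂F_i/∂v) dv.
  For the x component: f_1(F) = -2*u^2 - 4*u*v - 2*v^2 + 2; d F_1 = (2*u + 2*v) du + (2*u + 2*v) dv
  For the y component: f_2(F) = -1; d F_2 = (-1) du + (0) dv
Combining and collecting du, dv coefficients:
  coeff of du: -4*u^3 - 12*u^2*v - 12*u*v^2 + 4*u - 4*v^3 + 4*v + 1
  coeff of dv: -4*u^3 - 12*u^2*v - 12*u*v^2 + 4*u - 4*v^3 + 4*v
F^* omega = (-4*u^3 - 12*u^2*v - 12*u*v^2 + 4*u - 4*v^3 + 4*v + 1) du + (-4*u^3 - 12*u^2*v - 12*u*v^2 + 4*u - 4*v^3 + 4*v) dv.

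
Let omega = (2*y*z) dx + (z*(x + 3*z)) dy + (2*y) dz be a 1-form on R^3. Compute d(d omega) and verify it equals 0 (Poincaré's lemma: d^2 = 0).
d(d omega) = 0

Step 1: d omega = sum_{i<j} (∂f_j/∂x_i - ∂f_i/∂x_j) dx_i ∧ dx_j:
  coeff of dx ∧ dy: -z
  coeff of dx ∧ dz: -2*y
  coeff of dy ∧ dz: -x - 6*z + 2
Step 2: Apply d again to each 2-form coefficient. The only possible 3-form in R^3 is dx ∧ dy ∧ dz, with coefficient
  ∂(coeff of dy∧dz)/∂x - ∂(coeff of dx∧dz)/∂y + ∂(coeff of dx∧dy)/∂z
  = ∂/∂x (-x - 6*z + 2) - ∂/∂y (-2*y) + ∂/∂z (-z).
Each of these terms simplifies to sums of mixed partials that cancel in pairs. The result is 0 (by equality of mixed partials for smooth functions — Schwarz / Clairaut).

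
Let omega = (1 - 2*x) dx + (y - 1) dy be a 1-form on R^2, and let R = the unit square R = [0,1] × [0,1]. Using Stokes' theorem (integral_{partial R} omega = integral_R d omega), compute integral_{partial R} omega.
integral_(partial R) omega = 0

Stokes: integral_partial_R omega = integral_R d omega with d omega = (∂Q/∂x - ∂P/∂y) dx ∧ dy.
  ∂Q/∂x = 0
  ∂P/∂y = 0
  integrand = ∂Q/∂x - ∂P/∂y = 0.
Integrating over R: integral_0^1 integral_0^1 (0) dx dy = 0.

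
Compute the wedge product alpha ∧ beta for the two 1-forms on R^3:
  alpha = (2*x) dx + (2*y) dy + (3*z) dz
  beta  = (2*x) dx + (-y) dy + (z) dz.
alpha ∧ beta = (-6*x*y) dx ∧ dy + (-4*x*z) dx ∧ dz + (5*y*z) dy ∧ dz

Distribute the wedge, using dx_i ∧ dx_j = -dx_j ∧ dx_i and dx_i ∧ dx_i = 0. For each pair (i, j) with i < j, the coefficient of dx_i ∧ dx_j in alpha ∧ beta is (alpha_i * beta_j - alpha_j * beta_i). Collecting: alpha ∧ beta = (-6*x*y) dx ∧ dy + (-4*x*z) dx ∧ dz + (5*y*z) dy ∧ dz.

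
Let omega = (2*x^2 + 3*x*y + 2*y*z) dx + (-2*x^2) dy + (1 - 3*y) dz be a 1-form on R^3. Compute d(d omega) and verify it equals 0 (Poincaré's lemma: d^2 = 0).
d(d omega) = 0

Step 1: d omega = sum_{i<j} (∂f_j/∂x_i - ∂f_i/∂x_j) dx_i ∧ dx_j:
  coeff of dx ∧ dy: -7*x - 2*z
  coeff of dx ∧ dz: -2*y
  coeff of dy ∧ dz: -3
Step 2: Apply d again to each 2-form coefficient. The only possible 3-form in R^3 is dx ∧ dy ∧ dz, with coefficient
  ∂(coeff of dy∧dz)/∂x - ∂(coeff of dx∧dz)/∂y + ∂(coeff of dx∧dy)/∂z
  = ∂/∂x (-3) - ∂/∂y (-2*y) + ∂/∂z (-7*x - 2*z).
Each of these terms simplifies to sums of mixed partials that cancel in pairs. The result is 0 (by equality of mixed partials for smooth functions — Schwarz / Clairaut).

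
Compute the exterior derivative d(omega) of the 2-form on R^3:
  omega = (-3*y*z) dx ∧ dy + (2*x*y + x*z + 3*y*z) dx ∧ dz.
d(omega) = (-2*x - 3*y - 3*z) dx ∧ dy ∧ dz

For a 2-form omega = sum_{i<j} g_{ij} dx_i ∧ dx_j, the exterior derivative is
  d(omega) = sum_{i<j} d(g_{ij}) ∧ dx_i ∧ dx_j = sum_{i<j, k} (∂g_{ij}/∂x_k) dx_k ∧ dx_i ∧ dx_j.
Expand each term, using dx_k ∧ dx_i ∧ dx_j = sgn(permutation) dx_{(a)} ∧ dx_{(b)} ∧ dx_{(c)} with (a < b < c) sorted:
  d(-3*y*z) includes (∂/∂z)(-3*y*z) dz = (-3*y) dz, which multiplied by dx ∧ dy gives (-3*y) dx ∧ dy ∧ dz
  d(2*x*y + x*z + 3*y*z) includes (∂/∂y)(2*x*y + x*z + 3*y*z) dy = (2*x + 3*z) dy, which multiplied by dx ∧ dz gives (-2*x - 3*z) dx ∧ dy ∧ dz
Collecting like 3-forms: d(omega) = (-2*x - 3*y - 3*z) dx ∧ dy ∧ dz.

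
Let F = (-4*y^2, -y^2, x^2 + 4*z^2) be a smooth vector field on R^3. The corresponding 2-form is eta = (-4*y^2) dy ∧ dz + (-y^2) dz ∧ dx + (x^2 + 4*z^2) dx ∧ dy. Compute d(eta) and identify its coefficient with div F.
d(eta) = (-2*y + 8*z) dx ∧ dy ∧ dz; div F = -2*y + 8*z

For a 2-form in R^3 of the form above, applying d gives a 3-form with coefficient ∂P/∂x + ∂Q/∂y + ∂R/∂z:
  ∂P/∂x = 0
  ∂Q/∂y = -2*y
  ∂R/∂z = 8*z
Sum = -2*y + 8*z, which is exactly div F.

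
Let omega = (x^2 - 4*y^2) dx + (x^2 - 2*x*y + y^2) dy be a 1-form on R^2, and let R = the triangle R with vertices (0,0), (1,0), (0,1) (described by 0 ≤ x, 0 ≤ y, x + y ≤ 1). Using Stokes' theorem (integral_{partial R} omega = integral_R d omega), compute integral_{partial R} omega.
integral_(partial R) omega = 4/3

Stokes: integral_partial_R omega = integral_R d omega with d omega = (∂Q/∂x - ∂P/∂y) dx ∧ dy.
  ∂Q/∂x = 2*x - 2*y
  ∂P/∂y = -8*y
  integrand = ∂Q/∂x - ∂P/∂y = 2*x + 6*y.
Integrating over R: integral_0^1 integral_0^{1-x} (2*x + 6*y) dy dx = 4/3.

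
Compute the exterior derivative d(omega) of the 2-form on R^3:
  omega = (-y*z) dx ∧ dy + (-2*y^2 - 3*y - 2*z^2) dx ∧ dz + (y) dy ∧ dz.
d(omega) = (3*y + 3) dx ∧ dy ∧ dz

For a 2-form omega = sum_{i<j} g_{ij} dx_i ∧ dx_j, the exterior derivative is
  d(omega) = sum_{i<j} d(g_{ij}) ∧ dx_i ∧ dx_j = sum_{i<j, k} (∂g_{ij}/∂x_k) dx_k ∧ dx_i ∧ dx_j.
Expand each term, using dx_k ∧ dx_i ∧ dx_j = sgn(permutation) dx_{(a)} ∧ dx_{(b)} ∧ dx_{(c)} with (a < b < c) sorted:
  d(-y*z) includes (∂/∂z)(-y*z) dz = (-y) dz, which multiplied by dx ∧ dy gives (-y) dx ∧ dy ∧ dz
  d(-2*y^2 - 3*y - 2*z^2) includes (∂/∂y)(-2*y^2 - 3*y - 2*z^2) dy = (-4*y - 3) dy, which multiplied by dx ∧ dz gives (4*y + 3) dx ∧ dy ∧ dz
Collecting like 3-forms: d(omega) = (3*y + 3) dx ∧ dy ∧ dz.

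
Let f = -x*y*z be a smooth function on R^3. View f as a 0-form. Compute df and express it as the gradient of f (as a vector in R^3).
df = (-y*z) dx + (-x*z) dy + (-x*y) dz; grad f = (-y*z, -x*z, -x*y)

For a 0-form f, d f = (∂f/∂x) dx + (∂f/∂y) dy + (∂f/∂z) dz. The components of the vector representation are exactly the entries of grad f in Cartesian coordinates:
  ∂f/∂x = -y*z
  ∂f/∂y = -x*z
  ∂f/∂z = -x*y.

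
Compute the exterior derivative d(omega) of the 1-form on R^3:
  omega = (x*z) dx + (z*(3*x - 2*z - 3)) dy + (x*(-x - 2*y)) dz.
d(omega) = (3*z) dx ∧ dy + (-3*x - 2*y) dx ∧ dz + (-5*x + 4*z + 3) dy ∧ dz

For a 1-form omega = sum_i f_i dx_i, the exterior derivative is
  d(omega) = sum_{i < j} (∂f_j/∂x_i - ∂f_i/∂x_j) dx_i ∧ dx_j.
  coefficient of dx ∧ dy: ∂f_2/∂x - ∂f_1/∂y = ∂(z*(3*x - 2*z - 3))/∂x - ∂(x*z)/∂y = 3*z
  coefficient of dx ∧ dz: ∂f_3/∂x - ∂f_1/∂z = ∂(x*(-x - 2*y))/∂x - ∂(x*z)/∂z = -3*x - 2*y
  coefficient of dy ∧ dz: ∂f_3/∂y - ∂f_2/∂z = ∂(x*(-x - 2*y))/∂y - ∂(z*(3*x - 2*z - 3))/∂z = -5*x + 4*z + 3
Assembling: d(omega) = (3*z) dx ∧ dy + (-3*x - 2*y) dx ∧ dz + (-5*x + 4*z + 3) dy ∧ dz.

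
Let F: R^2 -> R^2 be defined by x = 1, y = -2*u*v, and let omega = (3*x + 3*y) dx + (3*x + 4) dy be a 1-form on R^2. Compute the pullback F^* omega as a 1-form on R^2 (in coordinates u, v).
F^* omega = (-14*v) du + (-14*u) dv

Using F^*(f dg) = (f ∘ F) d(g ∘ F), substitute each coordinate x_i by F_i(u, v) in f_i, and replace dx_i by d F_i = (∂F_i/∂u) du + (∂F_i/∂v) dv.
  For the x component: f_1(F) = -6*u*v + 3; d F_1 = (0) du + (0) dv
  For the y component: f_2(F) = 7; d F_2 = (-2*v) du + (-2*u) dv
Combining and collecting du, dv coefficients:
  coeff of du: -14*v
  coeff of dv: -14*u
F^* omega = (-14*v) du + (-14*u) dv.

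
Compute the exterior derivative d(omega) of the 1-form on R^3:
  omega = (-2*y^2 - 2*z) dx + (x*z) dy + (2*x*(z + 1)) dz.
d(omega) = (4*y + z) dx ∧ dy + (2*z + 4) dx ∧ dz + (-x) dy ∧ dz

For a 1-form omega = sum_i f_i dx_i, the exterior derivative is
  d(omega) = sum_{i < j} (∂f_j/∂x_i - ∂f_i/∂x_j) dx_i ∧ dx_j.
  coefficient of dx ∧ dy: ∂f_2/∂x - ∂f_1/∂y = ∂(x*z)/∂x - ∂(-2*y^2 - 2*z)/∂y = 4*y + z
  coefficient of dx ∧ dz: ∂f_3/∂x - ∂f_1/∂z = ∂(2*x*(z + 1))/∂x - ∂(-2*y^2 - 2*z)/∂z = 2*z + 4
  coefficient of dy ∧ dz: ∂f_3/∂y - ∂f_2/∂z = ∂(2*x*(z + 1))/∂y - ∂(x*z)/∂z = -x
Assembling: d(omega) = (4*y + z) dx ∧ dy + (2*z + 4) dx ∧ dz + (-x) dy ∧ dz.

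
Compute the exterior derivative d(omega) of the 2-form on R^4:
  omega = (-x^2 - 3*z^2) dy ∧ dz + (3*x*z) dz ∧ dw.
d(omega) = (-2*x) dx ∧ dy ∧ dz + (3*z) dx ∧ dz ∧ dw

For a 2-form omega = sum_{i<j} g_{ij} dx_i ∧ dx_j, the exterior derivative is
  d(omega) = sum_{i<j} d(g_{ij}) ∧ dx_i ∧ dx_j = sum_{i<j, k} (∂g_{ij}/∂x_k) dx_k ∧ dx_i ∧ dx_j.
Expand each term, using dx_k ∧ dx_i ∧ dx_j = sgn(permutation) dx_{(a)} ∧ dx_{(b)} ∧ dx_{(c)} with (a < b < c) sorted:
  d(-x^2 - 3*z^2) includes (∂/∂x)(-x^2 - 3*z^2) dx = (-2*x) dx, which multiplied by dy ∧ dz gives (-2*x) dx ∧ dy ∧ dz
  d(3*x*z) includes (∂/∂x)(3*x*z) dx = (3*z) dx, which multiplied by dz ∧ dw gives (3*z) dx ∧ dz ∧ dw
Collecting like 3-forms: d(omega) = (-2*x) dx ∧ dy ∧ dz + (3*z) dx ∧ dz ∧ dw.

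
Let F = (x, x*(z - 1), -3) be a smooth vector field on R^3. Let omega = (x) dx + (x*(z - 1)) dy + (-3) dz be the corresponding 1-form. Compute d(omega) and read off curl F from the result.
d(omega) = (-x) dy ∧ dz + (0) dz ∧ dx + (z - 1) dx ∧ dy; curl F = (-x, 0, z - 1)

d omega = sum_{i<j} (∂f_j/∂x_i - ∂f_i/∂x_j) dx_i ∧ dx_j. Under the identification (dy ∧ dz, dz ∧ dx, dx ∧ dy) ↔ (e_x, e_y, e_z), the coefficients are exactly the components of curl F. Compute:
  ∂R/∂y - ∂Q/∂z = (0) - (x) = -x
  ∂P/∂z - ∂R/∂x = (0) - (0) = 0
  ∂Q/∂x - ∂P/∂y = (z - 1) - (0) = z - 1.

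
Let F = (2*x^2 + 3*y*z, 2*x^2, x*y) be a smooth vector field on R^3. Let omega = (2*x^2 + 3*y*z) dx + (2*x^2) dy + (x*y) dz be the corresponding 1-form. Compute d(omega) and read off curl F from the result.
d(omega) = (x) dy ∧ dz + (2*y) dz ∧ dx + (4*x - 3*z) dx ∧ dy; curl F = (x, 2*y, 4*x - 3*z)

d omega = sum_{i<j} (∂f_j/∂x_i - ∂f_i/∂x_j) dx_i ∧ dx_j. Under the identification (dy ∧ dz, dz ∧ dx, dx ∧ dy) ↔ (e_x, e_y, e_z), the coefficients are exactly the components of curl F. Compute:
  ∂R/∂y - ∂Q/∂z = (x) - (0) = x
  ∂P/∂z - ∂R/∂x = (3*y) - (y) = 2*y
  ∂Q/∂x - ∂P/∂y = (4*x) - (3*z) = 4*x - 3*z.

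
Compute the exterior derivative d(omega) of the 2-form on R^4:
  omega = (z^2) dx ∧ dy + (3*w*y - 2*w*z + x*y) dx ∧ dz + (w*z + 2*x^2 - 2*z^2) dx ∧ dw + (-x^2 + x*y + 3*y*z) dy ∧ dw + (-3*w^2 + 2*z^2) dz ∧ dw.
d(omega) = (-3*w - x + 2*z) dx ∧ dy ∧ dz + (-w + 3*y + 2*z) dx ∧ dz ∧ dw + (-2*x + y) dx ∧ dy ∧ dw + (-3*y) dy ∧ dz ∧ dw

For a 2-form omega = sum_{i<j} g_{ij} dx_i ∧ dx_j, the exterior derivative is
  d(omega) = sum_{i<j} d(g_{ij}) ∧ dx_i ∧ dx_j = sum_{i<j, k} (∂g_{ij}/∂x_k) dx_k ∧ dx_i ∧ dx_j.
Expand each term, using dx_k ∧ dx_i ∧ dx_j = sgn(permutation) dx_{(a)} ∧ dx_{(b)} ∧ dx_{(c)} with (a < b < c) sorted:
  d(z^2) includes (∂/∂z)(z^2) dz = (2*z) dz, which multiplied by dx ∧ dy gives (2*z) dx ∧ dy ∧ dz
  d(3*w*y - 2*w*z + x*y) includes (∂/∂y)(3*w*y - 2*w*z + x*y) dy = (3*w + x) dy, which multiplied by dx ∧ dz gives (-3*w - x) dx ∧ dy ∧ dz
  d(3*w*y - 2*w*z + x*y) includes (∂/∂w)(3*w*y - 2*w*z + x*y) dw = (3*y - 2*z) dw, which multiplied by dx ∧ dz gives (3*y - 2*z) dx ∧ dz ∧ dw
  d(w*z + 2*x^2 - 2*z^2) includes (∂/∂z)(w*z + 2*x^2 - 2*z^2) dz = (w - 4*z) dz, which multiplied by dx ∧ dw gives (-w + 4*z) dx ∧ dz ∧ dw
  d(-x^2 + x*y + 3*y*z) includes (∂/∂x)(-x^2 + x*y + 3*y*z) dx = (-2*x + y) dx, which multiplied by dy ∧ dw gives (-2*x + y) dx ∧ dy ∧ dw
  d(-x^2 + x*y + 3*y*z) includes (∂/∂z)(-x^2 + x*y + 3*y*z) dz = (3*y) dz, which multiplied by dy ∧ dw gives (-3*y) dy ∧ dz ∧ dw
Collecting like 3-forms: d(omega) = (-3*w - x + 2*z) dx ∧ dy ∧ dz + (-w + 3*y + 2*z) dx ∧ dz ∧ dw + (-2*x + y) dx ∧ dy ∧ dw + (-3*y) dy ∧ dz ∧ dw.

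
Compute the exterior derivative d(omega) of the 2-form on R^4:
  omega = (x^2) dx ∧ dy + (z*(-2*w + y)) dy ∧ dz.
d(omega) = (-2*z) dy ∧ dz ∧ dw

For a 2-form omega = sum_{i<j} g_{ij} dx_i ∧ dx_j, the exterior derivative is
  d(omega) = sum_{i<j} d(g_{ij}) ∧ dx_i ∧ dx_j = sum_{i<j, k} (∂g_{ij}/∂x_k) dx_k ∧ dx_i ∧ dx_j.
Expand each term, using dx_k ∧ dx_i ∧ dx_j = sgn(permutation) dx_{(a)} ∧ dx_{(b)} ∧ dx_{(c)} with (a < b < c) sorted:
  d(z*(-2*w + y)) includes (∂/∂w)(z*(-2*w + y)) dw = (-2*z) dw, which multiplied by dy ∧ dz gives (-2*z) dy ∧ dz ∧ dw
Collecting like 3-forms: d(omega) = (-2*z) dy ∧ dz ∧ dw.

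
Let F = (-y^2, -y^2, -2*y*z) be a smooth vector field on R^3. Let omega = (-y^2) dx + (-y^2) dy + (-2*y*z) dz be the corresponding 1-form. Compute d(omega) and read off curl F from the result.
d(omega) = (-2*z) dy ∧ dz + (0) dz ∧ dx + (2*y) dx ∧ dy; curl F = (-2*z, 0, 2*y)

d omega = sum_{i<j} (∂f_j/∂x_i - ∂f_i/∂x_j) dx_i ∧ dx_j. Under the identification (dy ∧ dz, dz ∧ dx, dx ∧ dy) ↔ (e_x, e_y, e_z), the coefficients are exactly the components of curl F. Compute:
  ∂R/∂y - ∂Q/∂z = (-2*z) - (0) = -2*z
  ∂P/∂z - ∂R/∂x = (0) - (0) = 0
  ∂Q/∂x - ∂P/∂y = (0) - (-2*y) = 2*y.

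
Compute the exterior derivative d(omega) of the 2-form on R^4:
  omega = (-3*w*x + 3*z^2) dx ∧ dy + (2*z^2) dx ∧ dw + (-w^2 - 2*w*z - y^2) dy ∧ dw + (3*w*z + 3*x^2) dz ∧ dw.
d(omega) = (6*z) dx ∧ dy ∧ dz + (-3*x) dx ∧ dy ∧ dw + (6*x - 4*z) dx ∧ dz ∧ dw + (2*w) dy ∧ dz ∧ dw

For a 2-form omega = sum_{i<j} g_{ij} dx_i ∧ dx_j, the exterior derivative is
  d(omega) = sum_{i<j} d(g_{ij}) ∧ dx_i ∧ dx_j = sum_{i<j, k} (∂g_{ij}/∂x_k) dx_k ∧ dx_i ∧ dx_j.
Expand each term, using dx_k ∧ dx_i ∧ dx_j = sgn(permutation) dx_{(a)} ∧ dx_{(b)} ∧ dx_{(c)} with (a < b < c) sorted:
  d(-3*w*x + 3*z^2) includes (∂/∂z)(-3*w*x + 3*z^2) dz = (6*z) dz, which multiplied by dx ∧ dy gives (6*z) dx ∧ dy ∧ dz
  d(-3*w*x + 3*z^2) includes (∂/∂w)(-3*w*x + 3*z^2) dw = (-3*x) dw, which multiplied by dx ∧ dy gives (-3*x) dx ∧ dy ∧ dw
  d(2*z^2) includes (∂/∂z)(2*z^2) dz = (4*z) dz, which multiplied by dx ∧ dw gives (-4*z) dx ∧ dz ∧ dw
  d(-w^2 - 2*w*z - y^2) includes (∂/∂z)(-w^2 - 2*w*z - y^2) dz = (-2*w) dz, which multiplied by dy ∧ dw gives (2*w) dy ∧ dz ∧ dw
  d(3*w*z + 3*x^2) includes (∂/∂x)(3*w*z + 3*x^2) dx = (6*x) dx, which multiplied by dz ∧ dw gives (6*x) dx ∧ dz ∧ dw
Collecting like 3-forms: d(omega) = (6*z) dx ∧ dy ∧ dz + (-3*x) dx ∧ dy ∧ dw + (6*x - 4*z) dx ∧ dz ∧ dw + (2*w) dy ∧ dz ∧ dw.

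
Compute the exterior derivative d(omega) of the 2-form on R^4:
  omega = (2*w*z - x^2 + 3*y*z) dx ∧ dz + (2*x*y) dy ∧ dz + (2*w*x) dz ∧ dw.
d(omega) = (2*y - 3*z) dx ∧ dy ∧ dz + (2*w + 2*z) dx ∧ dz ∧ dw

For a 2-form omega = sum_{i<j} g_{ij} dx_i ∧ dx_j, the exterior derivative is
  d(omega) = sum_{i<j} d(g_{ij}) ∧ dx_i ∧ dx_j = sum_{i<j, k} (∂g_{ij}/∂x_k) dx_k ∧ dx_i ∧ dx_j.
Expand each term, using dx_k ∧ dx_i ∧ dx_j = sgn(permutation) dx_{(a)} ∧ dx_{(b)} ∧ dx_{(c)} with (a < b < c) sorted:
  d(2*w*z - x^2 + 3*y*z) includes (∂/∂y)(2*w*z - x^2 + 3*y*z) dy = (3*z) dy, which multiplied by dx ∧ dz gives (-3*z) dx ∧ dy ∧ dz
  d(2*w*z - x^2 + 3*y*z) includes (∂/∂w)(2*w*z - x^2 + 3*y*z) dw = (2*z) dw, which multiplied by dx ∧ dz gives (2*z) dx ∧ dz ∧ dw
  d(2*x*y) includes (∂/∂x)(2*x*y) dx = (2*y) dx, which multiplied by dy ∧ dz gives (2*y) dx ∧ dy ∧ dz
  d(2*w*x) includes (∂/∂x)(2*w*x) dx = (2*w) dx, which multiplied by dz ∧ dw gives (2*w) dx ∧ dz ∧ dw
Collecting like 3-forms: d(omega) = (2*y - 3*z) dx ∧ dy ∧ dz + (2*w + 2*z) dx ∧ dz ∧ dw.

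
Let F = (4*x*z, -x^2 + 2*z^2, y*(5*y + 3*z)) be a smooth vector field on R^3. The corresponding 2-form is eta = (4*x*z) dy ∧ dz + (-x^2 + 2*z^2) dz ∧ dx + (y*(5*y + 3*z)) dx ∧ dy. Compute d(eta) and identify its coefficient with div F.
d(eta) = (3*y + 4*z) dx ∧ dy ∧ dz; div F = 3*y + 4*z

For a 2-form in R^3 of the form above, applying d gives a 3-form with coefficient ∂P/∂x + ∂Q/∂y + ∂R/∂z:
  ∂P/∂x = 4*z
  ∂Q/∂y = 0
  ∂R/∂z = 3*y
Sum = 3*y + 4*z, which is exactly div F.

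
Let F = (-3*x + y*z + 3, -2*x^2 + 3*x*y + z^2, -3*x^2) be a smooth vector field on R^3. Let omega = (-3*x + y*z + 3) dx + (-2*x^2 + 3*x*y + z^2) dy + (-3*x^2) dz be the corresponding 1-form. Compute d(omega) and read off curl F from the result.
d(omega) = (-2*z) dy ∧ dz + (6*x + y) dz ∧ dx + (-4*x + 3*y - z) dx ∧ dy; curl F = (-2*z, 6*x + y, -4*x + 3*y - z)

d omega = sum_{i<j} (∂f_j/∂x_i - ∂f_i/∂x_j) dx_i ∧ dx_j. Under the identification (dy ∧ dz, dz ∧ dx, dx ∧ dy) ↔ (e_x, e_y, e_z), the coefficients are exactly the components of curl F. Compute:
  ∂R/∂y - ∂Q/∂z = (0) - (2*z) = -2*z
  ∂P/∂z - ∂R/∂x = (y) - (-6*x) = 6*x + y
  ∂Q/∂x - ∂P/∂y = (-4*x + 3*y) - (z) = -4*x + 3*y - z.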